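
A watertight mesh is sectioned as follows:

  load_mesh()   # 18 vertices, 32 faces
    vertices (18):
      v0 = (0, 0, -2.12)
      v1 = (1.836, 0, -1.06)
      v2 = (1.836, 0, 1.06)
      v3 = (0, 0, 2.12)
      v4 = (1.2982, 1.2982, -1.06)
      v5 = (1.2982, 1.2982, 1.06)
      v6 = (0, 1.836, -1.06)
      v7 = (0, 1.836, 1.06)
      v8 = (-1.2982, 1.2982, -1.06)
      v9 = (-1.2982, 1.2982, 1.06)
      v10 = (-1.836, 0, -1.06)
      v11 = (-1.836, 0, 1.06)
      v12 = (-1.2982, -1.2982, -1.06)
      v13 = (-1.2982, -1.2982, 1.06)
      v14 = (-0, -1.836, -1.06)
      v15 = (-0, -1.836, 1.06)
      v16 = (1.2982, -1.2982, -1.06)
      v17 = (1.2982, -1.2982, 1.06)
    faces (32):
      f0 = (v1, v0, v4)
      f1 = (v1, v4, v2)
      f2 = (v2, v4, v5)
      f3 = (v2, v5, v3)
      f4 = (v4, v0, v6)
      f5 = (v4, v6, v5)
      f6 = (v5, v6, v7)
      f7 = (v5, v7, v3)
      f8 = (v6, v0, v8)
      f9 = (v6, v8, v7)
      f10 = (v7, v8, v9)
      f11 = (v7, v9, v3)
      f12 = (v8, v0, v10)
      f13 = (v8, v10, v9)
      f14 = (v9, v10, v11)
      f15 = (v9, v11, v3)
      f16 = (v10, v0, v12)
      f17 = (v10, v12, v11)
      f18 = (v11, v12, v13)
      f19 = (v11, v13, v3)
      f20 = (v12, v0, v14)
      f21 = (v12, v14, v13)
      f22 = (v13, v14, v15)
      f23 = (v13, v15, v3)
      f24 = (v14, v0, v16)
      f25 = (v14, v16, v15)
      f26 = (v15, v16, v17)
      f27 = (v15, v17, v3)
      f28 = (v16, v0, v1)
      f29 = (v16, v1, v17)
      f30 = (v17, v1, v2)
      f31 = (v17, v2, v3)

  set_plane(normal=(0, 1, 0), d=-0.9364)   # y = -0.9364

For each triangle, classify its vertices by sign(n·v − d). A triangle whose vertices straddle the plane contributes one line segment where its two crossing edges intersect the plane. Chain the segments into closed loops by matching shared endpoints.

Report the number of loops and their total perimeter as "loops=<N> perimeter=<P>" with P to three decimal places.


loops=1 perimeter=10.455

Straddling triangles (12 of 32):
  (v10,v0,v12) [++-] → (-0.9364, -0.9364, -1.35542)–(-1.44808, -0.9364, -1.06)  len=0.5908
  (v10,v12,v11) [+-+] → (-1.44808, -0.9364, -1.06)–(-1.44808, -0.9364, -0.46917)  len=0.5908
  (v11,v12,v13) [+--] → (-1.44808, -0.9364, -0.46917)–(-1.44808, -0.9364, 1.06)  len=1.5292
  (v11,v13,v3) [+-+] → (-1.44808, -0.9364, 1.06)–(-0.9364, -0.9364, 1.35542)  len=0.5908
  (v12,v0,v14) [-+-] → (-0.9364, -0.9364, -1.35542)–(0, -0.9364, -1.57938)  len=0.9628
  (v13,v15,v3) [--+] → (0, -0.9364, 1.57938)–(-0.9364, -0.9364, 1.35542)  len=0.9628
  (v14,v0,v16) [-+-] → (0, -0.9364, -1.57938)–(0.9364, -0.9364, -1.35542)  len=0.9628
  (v15,v17,v3) [--+] → (0.9364, -0.9364, 1.35542)–(0, -0.9364, 1.57938)  len=0.9628
  (v16,v0,v1) [-++] → (0.9364, -0.9364, -1.35542)–(1.44808, -0.9364, -1.06)  len=0.5908
  (v16,v1,v17) [-+-] → (1.44808, -0.9364, -1.06)–(1.44808, -0.9364, 0.46917)  len=1.5292
  (v17,v1,v2) [-++] → (1.44808, -0.9364, 0.46917)–(1.44808, -0.9364, 1.06)  len=0.5908
  (v17,v2,v3) [-++] → (1.44808, -0.9364, 1.06)–(0.9364, -0.9364, 1.35542)  len=0.5908

Chained into 1 loop(s):
  loop 1: 12 segments, perimeter = 10.4546
Total perimeter = 10.455


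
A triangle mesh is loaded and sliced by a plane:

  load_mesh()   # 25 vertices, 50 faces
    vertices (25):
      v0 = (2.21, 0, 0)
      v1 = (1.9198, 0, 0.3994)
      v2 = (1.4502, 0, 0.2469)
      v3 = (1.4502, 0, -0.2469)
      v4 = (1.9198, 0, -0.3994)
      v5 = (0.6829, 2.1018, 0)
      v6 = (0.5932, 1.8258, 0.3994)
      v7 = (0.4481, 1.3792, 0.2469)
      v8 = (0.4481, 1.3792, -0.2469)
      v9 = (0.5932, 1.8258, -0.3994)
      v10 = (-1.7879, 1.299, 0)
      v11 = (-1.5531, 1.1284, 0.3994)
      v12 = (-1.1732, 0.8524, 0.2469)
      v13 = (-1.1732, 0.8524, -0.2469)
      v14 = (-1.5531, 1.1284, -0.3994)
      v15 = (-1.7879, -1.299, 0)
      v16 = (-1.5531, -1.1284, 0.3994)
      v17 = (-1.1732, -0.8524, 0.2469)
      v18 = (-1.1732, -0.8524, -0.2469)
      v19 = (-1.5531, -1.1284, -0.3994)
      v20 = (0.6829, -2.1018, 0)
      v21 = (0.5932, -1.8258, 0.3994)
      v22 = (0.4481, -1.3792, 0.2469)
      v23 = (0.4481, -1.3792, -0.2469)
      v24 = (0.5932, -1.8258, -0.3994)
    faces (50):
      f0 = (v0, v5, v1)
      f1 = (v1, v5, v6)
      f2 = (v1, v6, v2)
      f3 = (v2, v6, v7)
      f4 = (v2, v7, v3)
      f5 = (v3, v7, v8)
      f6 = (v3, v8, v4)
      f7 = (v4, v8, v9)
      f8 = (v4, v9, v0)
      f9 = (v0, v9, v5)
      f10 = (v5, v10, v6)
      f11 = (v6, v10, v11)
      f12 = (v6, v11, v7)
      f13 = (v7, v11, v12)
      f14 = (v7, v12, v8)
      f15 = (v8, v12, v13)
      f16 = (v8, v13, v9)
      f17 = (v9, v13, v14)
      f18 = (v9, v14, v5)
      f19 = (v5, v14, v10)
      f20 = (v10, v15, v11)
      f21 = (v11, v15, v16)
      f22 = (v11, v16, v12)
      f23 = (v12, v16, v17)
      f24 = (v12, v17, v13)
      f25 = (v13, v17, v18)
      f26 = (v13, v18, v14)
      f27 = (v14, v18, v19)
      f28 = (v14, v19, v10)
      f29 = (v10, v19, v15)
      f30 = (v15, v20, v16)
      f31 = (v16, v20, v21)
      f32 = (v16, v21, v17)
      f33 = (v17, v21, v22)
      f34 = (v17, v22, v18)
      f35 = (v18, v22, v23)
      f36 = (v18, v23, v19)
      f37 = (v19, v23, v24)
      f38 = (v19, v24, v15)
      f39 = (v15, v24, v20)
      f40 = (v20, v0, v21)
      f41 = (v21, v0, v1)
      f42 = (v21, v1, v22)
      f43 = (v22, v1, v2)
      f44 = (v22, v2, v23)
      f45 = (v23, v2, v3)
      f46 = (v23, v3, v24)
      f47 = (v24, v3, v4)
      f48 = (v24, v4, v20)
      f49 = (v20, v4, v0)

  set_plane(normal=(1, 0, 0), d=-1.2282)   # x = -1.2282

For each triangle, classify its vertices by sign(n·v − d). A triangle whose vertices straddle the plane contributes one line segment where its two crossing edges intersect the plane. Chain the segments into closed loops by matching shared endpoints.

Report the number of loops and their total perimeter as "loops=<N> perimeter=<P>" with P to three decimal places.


loops=1 perimeter=6.910

Straddling triangles (18 of 50):
  (v5,v10,v6) [+-+] → (-1.2282, 1.48085, 0)–(-1.2282, 1.42283, 0.0938827)  len=0.1104
  (v6,v10,v11) [+--] → (-1.2282, 1.42283, 0.0938827)–(-1.2282, 1.23397, 0.3994)  len=0.3592
  (v6,v11,v7) [+-+] → (-1.2282, 1.23397, 0.3994)–(-1.2282, 1.16912, 0.374641)  len=0.0694
  (v7,v11,v12) [+-+] → (-1.2282, 1.16912, 0.374641)–(-1.2282, 0.892358, 0.268978)  len=0.2962
  (v9,v13,v14) [++-] → (-1.2282, 0.892358, -0.268978)–(-1.2282, 1.23397, -0.3994)  len=0.3657
  (v9,v14,v5) [+-+] → (-1.2282, 1.23397, -0.3994)–(-1.2282, 1.26984, -0.341366)  len=0.0682
  (v5,v14,v10) [+--] → (-1.2282, 1.26984, -0.341366)–(-1.2282, 1.48085, 0)  len=0.4013
  (v11,v16,v12) [--+] → (-1.2282, 0.56563, 0.268978)–(-1.2282, 0.892358, 0.268978)  len=0.3267
  (v12,v16,v17) [+-+] → (-1.2282, 0.56563, 0.268978)–(-1.2282, -0.892358, 0.268978)  len=1.4580
  (v13,v18,v14) [++-] → (-1.2282, -0.56563, -0.268978)–(-1.2282, 0.892358, -0.268978)  len=1.4580
  (v14,v18,v19) [-+-] → (-1.2282, -0.56563, -0.268978)–(-1.2282, -0.892358, -0.268978)  len=0.3267
  (v15,v20,v16) [-+-] → (-1.2282, -1.48085, 0)–(-1.2282, -1.26984, 0.341366)  len=0.4013
  (v16,v20,v21) [-++] → (-1.2282, -1.26984, 0.341366)–(-1.2282, -1.23397, 0.3994)  len=0.0682
  (v16,v21,v17) [-++] → (-1.2282, -1.23397, 0.3994)–(-1.2282, -0.892358, 0.268978)  len=0.3657
  (v18,v23,v19) [++-] → (-1.2282, -1.16912, -0.374641)–(-1.2282, -0.892358, -0.268978)  len=0.2962
  (v19,v23,v24) [-++] → (-1.2282, -1.16912, -0.374641)–(-1.2282, -1.23397, -0.3994)  len=0.0694
  (v19,v24,v15) [-+-] → (-1.2282, -1.23397, -0.3994)–(-1.2282, -1.42283, -0.0938827)  len=0.3592
  (v15,v24,v20) [-++] → (-1.2282, -1.42283, -0.0938827)–(-1.2282, -1.48085, 0)  len=0.1104

Chained into 1 loop(s):
  loop 1: 18 segments, perimeter = 6.9103
Total perimeter = 6.910


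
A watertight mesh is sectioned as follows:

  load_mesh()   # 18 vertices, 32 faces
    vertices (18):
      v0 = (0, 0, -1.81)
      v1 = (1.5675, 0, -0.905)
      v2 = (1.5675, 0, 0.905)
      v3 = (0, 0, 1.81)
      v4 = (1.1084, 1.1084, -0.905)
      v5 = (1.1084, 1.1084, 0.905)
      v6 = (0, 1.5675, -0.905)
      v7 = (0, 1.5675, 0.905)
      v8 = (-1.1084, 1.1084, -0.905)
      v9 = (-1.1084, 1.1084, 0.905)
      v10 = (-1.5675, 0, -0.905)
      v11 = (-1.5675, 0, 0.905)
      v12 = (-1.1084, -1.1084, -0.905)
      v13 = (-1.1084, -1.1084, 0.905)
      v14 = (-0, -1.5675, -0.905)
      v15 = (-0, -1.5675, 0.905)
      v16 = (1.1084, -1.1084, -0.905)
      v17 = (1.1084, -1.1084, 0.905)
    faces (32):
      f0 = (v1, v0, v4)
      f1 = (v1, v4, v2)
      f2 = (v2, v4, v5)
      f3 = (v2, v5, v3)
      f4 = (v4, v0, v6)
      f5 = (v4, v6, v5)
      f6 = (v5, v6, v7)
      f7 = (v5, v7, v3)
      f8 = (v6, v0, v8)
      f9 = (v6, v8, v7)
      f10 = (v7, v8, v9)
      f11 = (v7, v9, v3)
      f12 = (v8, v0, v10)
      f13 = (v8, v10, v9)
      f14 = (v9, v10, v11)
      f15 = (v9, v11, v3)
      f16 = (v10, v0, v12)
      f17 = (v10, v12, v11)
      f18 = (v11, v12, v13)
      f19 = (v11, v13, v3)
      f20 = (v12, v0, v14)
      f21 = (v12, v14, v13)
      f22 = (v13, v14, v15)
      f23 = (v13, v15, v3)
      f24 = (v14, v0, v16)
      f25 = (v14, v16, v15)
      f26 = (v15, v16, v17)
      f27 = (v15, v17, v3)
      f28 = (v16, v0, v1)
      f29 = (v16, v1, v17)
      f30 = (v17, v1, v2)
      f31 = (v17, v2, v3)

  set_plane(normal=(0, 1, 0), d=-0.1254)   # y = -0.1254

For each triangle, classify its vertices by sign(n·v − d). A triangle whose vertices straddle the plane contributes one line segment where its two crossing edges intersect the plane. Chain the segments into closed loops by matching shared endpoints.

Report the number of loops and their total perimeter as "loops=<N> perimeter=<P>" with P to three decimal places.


loops=1 perimeter=10.557

Straddling triangles (12 of 32):
  (v10,v0,v12) [++-] → (-0.1254, -0.1254, -1.70761)–(-1.51556, -0.1254, -0.905)  len=1.6052
  (v10,v12,v11) [+-+] → (-1.51556, -0.1254, -0.905)–(-1.51556, -0.1254, 0.700224)  len=1.6052
  (v11,v12,v13) [+--] → (-1.51556, -0.1254, 0.700224)–(-1.51556, -0.1254, 0.905)  len=0.2048
  (v11,v13,v3) [+-+] → (-1.51556, -0.1254, 0.905)–(-0.1254, -0.1254, 1.70761)  len=1.6052
  (v12,v0,v14) [-+-] → (-0.1254, -0.1254, -1.70761)–(0, -0.1254, -1.7376)  len=0.1289
  (v13,v15,v3) [--+] → (0, -0.1254, 1.7376)–(-0.1254, -0.1254, 1.70761)  len=0.1289
  (v14,v0,v16) [-+-] → (0, -0.1254, -1.7376)–(0.1254, -0.1254, -1.70761)  len=0.1289
  (v15,v17,v3) [--+] → (0.1254, -0.1254, 1.70761)–(0, -0.1254, 1.7376)  len=0.1289
  (v16,v0,v1) [-++] → (0.1254, -0.1254, -1.70761)–(1.51556, -0.1254, -0.905)  len=1.6052
  (v16,v1,v17) [-+-] → (1.51556, -0.1254, -0.905)–(1.51556, -0.1254, -0.700224)  len=0.2048
  (v17,v1,v2) [-++] → (1.51556, -0.1254, -0.700224)–(1.51556, -0.1254, 0.905)  len=1.6052
  (v17,v2,v3) [-++] → (1.51556, -0.1254, 0.905)–(0.1254, -0.1254, 1.70761)  len=1.6052

Chained into 1 loop(s):
  loop 1: 12 segments, perimeter = 10.5566
Total perimeter = 10.557


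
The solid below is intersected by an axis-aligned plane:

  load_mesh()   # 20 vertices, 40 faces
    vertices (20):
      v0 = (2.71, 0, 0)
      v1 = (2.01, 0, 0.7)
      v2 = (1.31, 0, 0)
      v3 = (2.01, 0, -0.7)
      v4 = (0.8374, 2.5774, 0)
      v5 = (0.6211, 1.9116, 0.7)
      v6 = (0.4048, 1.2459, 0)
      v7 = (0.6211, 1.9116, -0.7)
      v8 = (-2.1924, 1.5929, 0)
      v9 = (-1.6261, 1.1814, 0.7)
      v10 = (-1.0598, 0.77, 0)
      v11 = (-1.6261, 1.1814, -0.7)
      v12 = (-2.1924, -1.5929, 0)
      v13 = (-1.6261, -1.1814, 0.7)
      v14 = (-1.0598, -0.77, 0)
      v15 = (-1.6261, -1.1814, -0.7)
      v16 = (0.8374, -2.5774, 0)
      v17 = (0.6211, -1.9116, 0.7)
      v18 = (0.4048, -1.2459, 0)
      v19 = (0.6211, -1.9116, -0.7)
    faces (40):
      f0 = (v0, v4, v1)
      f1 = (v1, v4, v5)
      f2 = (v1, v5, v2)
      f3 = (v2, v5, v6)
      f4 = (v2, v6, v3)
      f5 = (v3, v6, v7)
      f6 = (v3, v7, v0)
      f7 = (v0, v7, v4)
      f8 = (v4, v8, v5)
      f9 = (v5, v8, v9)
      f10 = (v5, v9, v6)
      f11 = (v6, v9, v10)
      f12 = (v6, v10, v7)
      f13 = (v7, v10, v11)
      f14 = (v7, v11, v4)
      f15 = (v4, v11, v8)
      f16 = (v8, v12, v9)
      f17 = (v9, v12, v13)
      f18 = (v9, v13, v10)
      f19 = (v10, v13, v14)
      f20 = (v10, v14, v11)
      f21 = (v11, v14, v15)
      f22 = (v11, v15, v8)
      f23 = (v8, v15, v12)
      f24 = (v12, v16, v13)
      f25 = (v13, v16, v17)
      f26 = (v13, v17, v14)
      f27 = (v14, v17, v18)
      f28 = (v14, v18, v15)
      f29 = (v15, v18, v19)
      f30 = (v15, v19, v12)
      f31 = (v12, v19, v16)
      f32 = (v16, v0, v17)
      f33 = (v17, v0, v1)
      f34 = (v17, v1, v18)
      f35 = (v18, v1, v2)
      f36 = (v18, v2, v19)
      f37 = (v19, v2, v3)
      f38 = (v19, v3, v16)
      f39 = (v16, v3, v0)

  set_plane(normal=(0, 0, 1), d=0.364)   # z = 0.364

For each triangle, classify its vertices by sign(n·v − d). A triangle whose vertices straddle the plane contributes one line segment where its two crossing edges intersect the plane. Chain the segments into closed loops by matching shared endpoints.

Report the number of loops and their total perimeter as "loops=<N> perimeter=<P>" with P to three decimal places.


Straddling triangles (20 of 40):
  (v0,v4,v1) [--+] → (1.44715, 1.23715, 0.364)–(2.346, 0, 0.364)  len=1.5292
  (v1,v4,v5) [+-+] → (1.44715, 1.23715, 0.364)–(0.724924, 2.23118, 0.364)  len=1.2287
  (v1,v5,v2) [++-] → (0.951772, 0.994032, 0.364)–(1.674, 0, 0.364)  len=1.2287
  (v2,v5,v6) [-+-] → (0.951772, 0.994032, 0.364)–(0.517276, 1.59206, 0.364)  len=0.7392
  (v4,v8,v5) [--+] → (-0.72938, 1.75862, 0.364)–(0.724924, 2.23118, 0.364)  len=1.5292
  (v5,v8,v9) [+-+] → (-0.72938, 1.75862, 0.364)–(-1.89792, 1.37892, 0.364)  len=1.2287
  (v5,v9,v6) [++-] → (-0.651268, 1.21236, 0.364)–(0.517276, 1.59206, 0.364)  len=1.2287
  (v6,v9,v10) [-+-] → (-0.651268, 1.21236, 0.364)–(-1.35428, 0.983928, 0.364)  len=0.7392
  (v8,v12,v9) [--+] → (-1.89792, -0.150264, 0.364)–(-1.89792, 1.37892, 0.364)  len=1.5292
  (v9,v12,v13) [+-+] → (-1.89792, -0.150264, 0.364)–(-1.89792, -1.37892, 0.364)  len=1.2287
  (v9,v13,v10) [++-] → (-1.35428, -0.244728, 0.364)–(-1.35428, 0.983928, 0.364)  len=1.2287
  (v10,v13,v14) [-+-] → (-1.35428, -0.244728, 0.364)–(-1.35428, -0.983928, 0.364)  len=0.7392
  (v12,v16,v13) [--+] → (-0.44362, -1.85148, 0.364)–(-1.89792, -1.37892, 0.364)  len=1.5292
  (v13,v16,v17) [+-+] → (-0.44362, -1.85148, 0.364)–(0.724924, -2.23118, 0.364)  len=1.2287
  (v13,v17,v14) [++-] → (-0.185732, -1.36363, 0.364)–(-1.35428, -0.983928, 0.364)  len=1.2287
  (v14,v17,v18) [-+-] → (-0.185732, -1.36363, 0.364)–(0.517276, -1.59206, 0.364)  len=0.7392
  (v16,v0,v17) [--+] → (1.62377, -0.994032, 0.364)–(0.724924, -2.23118, 0.364)  len=1.5292
  (v17,v0,v1) [+-+] → (1.62377, -0.994032, 0.364)–(2.346, 0, 0.364)  len=1.2287
  (v17,v1,v18) [++-] → (1.2395, -0.598032, 0.364)–(0.517276, -1.59206, 0.364)  len=1.2287
  (v18,v1,v2) [-+-] → (1.2395, -0.598032, 0.364)–(1.674, 0, 0.364)  len=0.7392

Chained into 2 loop(s):
  loop 1: 10 segments, perimeter = 13.7893
  loop 2: 10 segments, perimeter = 9.8394
Total perimeter = 23.629

loops=2 perimeter=23.629


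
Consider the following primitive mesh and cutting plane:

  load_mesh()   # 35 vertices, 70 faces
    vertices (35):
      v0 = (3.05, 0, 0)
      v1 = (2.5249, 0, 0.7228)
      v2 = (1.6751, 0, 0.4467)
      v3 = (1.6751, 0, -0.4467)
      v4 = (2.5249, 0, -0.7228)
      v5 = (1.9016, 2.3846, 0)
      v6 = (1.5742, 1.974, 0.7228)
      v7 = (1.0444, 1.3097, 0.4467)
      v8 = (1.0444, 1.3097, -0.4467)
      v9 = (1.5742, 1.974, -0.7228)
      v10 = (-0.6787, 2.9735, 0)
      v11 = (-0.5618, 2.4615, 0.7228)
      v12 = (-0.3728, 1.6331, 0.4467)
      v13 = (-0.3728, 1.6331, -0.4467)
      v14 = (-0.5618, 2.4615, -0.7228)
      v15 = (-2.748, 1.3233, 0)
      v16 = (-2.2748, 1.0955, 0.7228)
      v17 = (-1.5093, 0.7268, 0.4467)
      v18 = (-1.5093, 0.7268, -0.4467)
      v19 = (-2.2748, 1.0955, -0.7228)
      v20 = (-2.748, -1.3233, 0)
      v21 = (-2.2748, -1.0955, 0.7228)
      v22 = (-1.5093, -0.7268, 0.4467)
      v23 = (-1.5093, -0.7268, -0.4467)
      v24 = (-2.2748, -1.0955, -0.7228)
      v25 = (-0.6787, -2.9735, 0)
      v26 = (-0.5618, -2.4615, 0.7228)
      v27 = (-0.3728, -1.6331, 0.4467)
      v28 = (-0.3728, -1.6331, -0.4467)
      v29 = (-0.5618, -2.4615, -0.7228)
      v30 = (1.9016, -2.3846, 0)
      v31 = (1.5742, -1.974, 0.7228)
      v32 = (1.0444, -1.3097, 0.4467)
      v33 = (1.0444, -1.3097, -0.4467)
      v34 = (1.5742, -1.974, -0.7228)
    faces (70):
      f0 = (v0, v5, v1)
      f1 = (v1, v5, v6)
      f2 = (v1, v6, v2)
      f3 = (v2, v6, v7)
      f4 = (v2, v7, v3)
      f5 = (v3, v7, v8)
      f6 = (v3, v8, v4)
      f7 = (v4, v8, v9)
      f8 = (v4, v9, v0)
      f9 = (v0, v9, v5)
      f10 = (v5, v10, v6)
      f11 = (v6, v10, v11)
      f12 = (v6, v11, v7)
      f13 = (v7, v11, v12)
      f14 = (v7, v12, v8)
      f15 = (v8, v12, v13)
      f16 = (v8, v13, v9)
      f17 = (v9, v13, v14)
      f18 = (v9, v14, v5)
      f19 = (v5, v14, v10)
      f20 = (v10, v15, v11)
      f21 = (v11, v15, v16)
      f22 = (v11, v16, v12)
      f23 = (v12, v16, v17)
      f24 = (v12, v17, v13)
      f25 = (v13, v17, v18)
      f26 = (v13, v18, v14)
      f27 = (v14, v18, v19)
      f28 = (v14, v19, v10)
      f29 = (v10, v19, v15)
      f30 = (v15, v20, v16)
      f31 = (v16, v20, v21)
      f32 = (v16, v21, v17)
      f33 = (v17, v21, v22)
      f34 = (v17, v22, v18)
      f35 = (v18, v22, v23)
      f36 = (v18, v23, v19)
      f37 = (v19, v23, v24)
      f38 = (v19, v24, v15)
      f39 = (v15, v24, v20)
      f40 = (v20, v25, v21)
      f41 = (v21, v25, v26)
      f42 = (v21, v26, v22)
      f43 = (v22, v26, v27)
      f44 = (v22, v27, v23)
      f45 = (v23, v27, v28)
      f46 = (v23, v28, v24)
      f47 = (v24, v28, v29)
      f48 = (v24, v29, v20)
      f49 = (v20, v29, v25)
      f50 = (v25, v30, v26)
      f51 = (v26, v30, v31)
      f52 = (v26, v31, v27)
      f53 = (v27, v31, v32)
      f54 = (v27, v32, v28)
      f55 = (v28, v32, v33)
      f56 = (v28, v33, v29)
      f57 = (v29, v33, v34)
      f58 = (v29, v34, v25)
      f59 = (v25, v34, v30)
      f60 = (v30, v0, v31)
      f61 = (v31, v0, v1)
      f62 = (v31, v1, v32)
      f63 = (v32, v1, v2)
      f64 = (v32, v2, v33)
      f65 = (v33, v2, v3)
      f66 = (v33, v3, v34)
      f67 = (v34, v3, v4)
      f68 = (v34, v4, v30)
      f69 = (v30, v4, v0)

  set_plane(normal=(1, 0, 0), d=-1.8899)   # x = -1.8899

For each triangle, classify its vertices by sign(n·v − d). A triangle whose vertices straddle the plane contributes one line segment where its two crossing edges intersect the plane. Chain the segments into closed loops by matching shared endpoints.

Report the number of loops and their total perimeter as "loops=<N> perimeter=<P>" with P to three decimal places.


loops=1 perimeter=9.457

Straddling triangles (18 of 70):
  (v10,v15,v11) [+-+] → (-1.8899, 2.00761, 0)–(-1.8899, 1.77005, 0.283704)  len=0.3700
  (v11,v15,v16) [+--] → (-1.8899, 1.77005, 0.283704)–(-1.8899, 1.40243, 0.7228)  len=0.5727
  (v11,v16,v12) [+-+] → (-1.8899, 1.40243, 0.7228)–(-1.8899, 1.20429, 0.666927)  len=0.2059
  (v12,v16,v17) [+-+] → (-1.8899, 1.20429, 0.666927)–(-1.8899, 0.910114, 0.583975)  len=0.3056
  (v14,v18,v19) [++-] → (-1.8899, 0.910114, -0.583975)–(-1.8899, 1.40243, -0.7228)  len=0.5115
  (v14,v19,v10) [+-+] → (-1.8899, 1.40243, -0.7228)–(-1.8899, 1.54838, -0.548497)  len=0.2273
  (v10,v19,v15) [+--] → (-1.8899, 1.54838, -0.548497)–(-1.8899, 2.00761, 0)  len=0.7154
  (v16,v21,v17) [--+] → (-1.8899, -0.179232, 0.583975)–(-1.8899, 0.910114, 0.583975)  len=1.0893
  (v17,v21,v22) [+-+] → (-1.8899, -0.179232, 0.583975)–(-1.8899, -0.910114, 0.583975)  len=0.7309
  (v18,v23,v19) [++-] → (-1.8899, 0.179232, -0.583975)–(-1.8899, 0.910114, -0.583975)  len=0.7309
  (v19,v23,v24) [-+-] → (-1.8899, 0.179232, -0.583975)–(-1.8899, -0.910114, -0.583975)  len=1.0893
  (v20,v25,v21) [-+-] → (-1.8899, -2.00761, 0)–(-1.8899, -1.54838, 0.548497)  len=0.7154
  (v21,v25,v26) [-++] → (-1.8899, -1.54838, 0.548497)–(-1.8899, -1.40243, 0.7228)  len=0.2273
  (v21,v26,v22) [-++] → (-1.8899, -1.40243, 0.7228)–(-1.8899, -0.910114, 0.583975)  len=0.5115
  (v23,v28,v24) [++-] → (-1.8899, -1.20429, -0.666927)–(-1.8899, -0.910114, -0.583975)  len=0.3056
  (v24,v28,v29) [-++] → (-1.8899, -1.20429, -0.666927)–(-1.8899, -1.40243, -0.7228)  len=0.2059
  (v24,v29,v20) [-+-] → (-1.8899, -1.40243, -0.7228)–(-1.8899, -1.77005, -0.283704)  len=0.5727
  (v20,v29,v25) [-++] → (-1.8899, -1.77005, -0.283704)–(-1.8899, -2.00761, 0)  len=0.3700

Chained into 1 loop(s):
  loop 1: 18 segments, perimeter = 9.4573
Total perimeter = 9.457


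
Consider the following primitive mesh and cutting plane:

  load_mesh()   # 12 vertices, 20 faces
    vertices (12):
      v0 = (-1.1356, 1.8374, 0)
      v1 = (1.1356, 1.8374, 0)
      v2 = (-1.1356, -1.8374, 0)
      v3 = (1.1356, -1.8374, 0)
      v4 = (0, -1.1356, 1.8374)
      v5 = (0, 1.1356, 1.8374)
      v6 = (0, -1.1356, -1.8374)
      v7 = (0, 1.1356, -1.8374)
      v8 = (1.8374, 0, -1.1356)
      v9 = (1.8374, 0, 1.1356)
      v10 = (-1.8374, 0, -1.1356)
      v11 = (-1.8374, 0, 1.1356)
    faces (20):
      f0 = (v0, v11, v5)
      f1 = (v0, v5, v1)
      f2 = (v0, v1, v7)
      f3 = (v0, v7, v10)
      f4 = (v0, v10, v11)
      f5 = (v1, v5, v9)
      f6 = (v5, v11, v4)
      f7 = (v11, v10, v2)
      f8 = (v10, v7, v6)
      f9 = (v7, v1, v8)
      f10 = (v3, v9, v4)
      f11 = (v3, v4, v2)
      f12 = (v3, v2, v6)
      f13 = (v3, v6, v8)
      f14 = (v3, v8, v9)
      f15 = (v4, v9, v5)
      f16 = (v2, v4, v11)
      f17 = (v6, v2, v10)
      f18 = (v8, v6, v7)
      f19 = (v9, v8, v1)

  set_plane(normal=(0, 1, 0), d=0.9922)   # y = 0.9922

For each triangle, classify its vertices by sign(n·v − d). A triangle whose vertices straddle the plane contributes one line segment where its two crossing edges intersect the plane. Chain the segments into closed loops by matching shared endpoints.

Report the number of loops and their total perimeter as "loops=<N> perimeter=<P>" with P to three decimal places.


loops=1 perimeter=10.021

Straddling triangles (10 of 20):
  (v0,v11,v5) [+-+] → (-1.45843, 0.9922, 0.522374)–(-0.232021, 0.9922, 1.74878)  len=1.7344
  (v0,v7,v10) [++-] → (-0.232021, 0.9922, -1.74878)–(-1.45843, 0.9922, -0.522374)  len=1.7344
  (v0,v10,v11) [+--] → (-1.45843, 0.9922, -0.522374)–(-1.45843, 0.9922, 0.522374)  len=1.0447
  (v1,v5,v9) [++-] → (0.232021, 0.9922, 1.74878)–(1.45843, 0.9922, 0.522374)  len=1.7344
  (v5,v11,v4) [+--] → (-0.232021, 0.9922, 1.74878)–(0, 0.9922, 1.8374)  len=0.2484
  (v10,v7,v6) [-+-] → (-0.232021, 0.9922, -1.74878)–(0, 0.9922, -1.8374)  len=0.2484
  (v7,v1,v8) [++-] → (1.45843, 0.9922, -0.522374)–(0.232021, 0.9922, -1.74878)  len=1.7344
  (v4,v9,v5) [--+] → (0.232021, 0.9922, 1.74878)–(0, 0.9922, 1.8374)  len=0.2484
  (v8,v6,v7) [--+] → (0, 0.9922, -1.8374)–(0.232021, 0.9922, -1.74878)  len=0.2484
  (v9,v8,v1) [--+] → (1.45843, 0.9922, -0.522374)–(1.45843, 0.9922, 0.522374)  len=1.0447

Chained into 1 loop(s):
  loop 1: 10 segments, perimeter = 10.0206
Total perimeter = 10.021


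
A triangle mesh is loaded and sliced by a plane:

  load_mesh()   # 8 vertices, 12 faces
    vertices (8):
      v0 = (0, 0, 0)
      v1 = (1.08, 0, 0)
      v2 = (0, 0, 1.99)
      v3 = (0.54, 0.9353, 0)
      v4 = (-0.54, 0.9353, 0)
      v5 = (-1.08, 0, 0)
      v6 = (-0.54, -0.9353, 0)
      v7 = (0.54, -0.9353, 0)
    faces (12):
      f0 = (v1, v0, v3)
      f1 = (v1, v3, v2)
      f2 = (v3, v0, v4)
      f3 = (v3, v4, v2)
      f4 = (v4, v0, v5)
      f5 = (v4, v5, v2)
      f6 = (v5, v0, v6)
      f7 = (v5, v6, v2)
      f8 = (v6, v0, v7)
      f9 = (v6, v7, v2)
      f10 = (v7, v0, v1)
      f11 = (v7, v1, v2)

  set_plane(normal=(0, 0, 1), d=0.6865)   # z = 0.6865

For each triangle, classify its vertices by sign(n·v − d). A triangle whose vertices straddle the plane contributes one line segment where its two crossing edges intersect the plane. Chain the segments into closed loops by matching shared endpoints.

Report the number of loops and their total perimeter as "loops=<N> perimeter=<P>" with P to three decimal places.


loops=1 perimeter=4.245

Straddling triangles (6 of 12):
  (v1,v3,v2) [--+] → (0.353714, 0.612645, 0.6865)–(0.707427, 0, 0.6865)  len=0.7074
  (v3,v4,v2) [--+] → (-0.353714, 0.612645, 0.6865)–(0.353714, 0.612645, 0.6865)  len=0.7074
  (v4,v5,v2) [--+] → (-0.707427, 0, 0.6865)–(-0.353714, 0.612645, 0.6865)  len=0.7074
  (v5,v6,v2) [--+] → (-0.353714, -0.612645, 0.6865)–(-0.707427, 0, 0.6865)  len=0.7074
  (v6,v7,v2) [--+] → (0.353714, -0.612645, 0.6865)–(-0.353714, -0.612645, 0.6865)  len=0.7074
  (v7,v1,v2) [--+] → (0.707427, 0, 0.6865)–(0.353714, -0.612645, 0.6865)  len=0.7074

Chained into 1 loop(s):
  loop 1: 6 segments, perimeter = 4.2445
Total perimeter = 4.245


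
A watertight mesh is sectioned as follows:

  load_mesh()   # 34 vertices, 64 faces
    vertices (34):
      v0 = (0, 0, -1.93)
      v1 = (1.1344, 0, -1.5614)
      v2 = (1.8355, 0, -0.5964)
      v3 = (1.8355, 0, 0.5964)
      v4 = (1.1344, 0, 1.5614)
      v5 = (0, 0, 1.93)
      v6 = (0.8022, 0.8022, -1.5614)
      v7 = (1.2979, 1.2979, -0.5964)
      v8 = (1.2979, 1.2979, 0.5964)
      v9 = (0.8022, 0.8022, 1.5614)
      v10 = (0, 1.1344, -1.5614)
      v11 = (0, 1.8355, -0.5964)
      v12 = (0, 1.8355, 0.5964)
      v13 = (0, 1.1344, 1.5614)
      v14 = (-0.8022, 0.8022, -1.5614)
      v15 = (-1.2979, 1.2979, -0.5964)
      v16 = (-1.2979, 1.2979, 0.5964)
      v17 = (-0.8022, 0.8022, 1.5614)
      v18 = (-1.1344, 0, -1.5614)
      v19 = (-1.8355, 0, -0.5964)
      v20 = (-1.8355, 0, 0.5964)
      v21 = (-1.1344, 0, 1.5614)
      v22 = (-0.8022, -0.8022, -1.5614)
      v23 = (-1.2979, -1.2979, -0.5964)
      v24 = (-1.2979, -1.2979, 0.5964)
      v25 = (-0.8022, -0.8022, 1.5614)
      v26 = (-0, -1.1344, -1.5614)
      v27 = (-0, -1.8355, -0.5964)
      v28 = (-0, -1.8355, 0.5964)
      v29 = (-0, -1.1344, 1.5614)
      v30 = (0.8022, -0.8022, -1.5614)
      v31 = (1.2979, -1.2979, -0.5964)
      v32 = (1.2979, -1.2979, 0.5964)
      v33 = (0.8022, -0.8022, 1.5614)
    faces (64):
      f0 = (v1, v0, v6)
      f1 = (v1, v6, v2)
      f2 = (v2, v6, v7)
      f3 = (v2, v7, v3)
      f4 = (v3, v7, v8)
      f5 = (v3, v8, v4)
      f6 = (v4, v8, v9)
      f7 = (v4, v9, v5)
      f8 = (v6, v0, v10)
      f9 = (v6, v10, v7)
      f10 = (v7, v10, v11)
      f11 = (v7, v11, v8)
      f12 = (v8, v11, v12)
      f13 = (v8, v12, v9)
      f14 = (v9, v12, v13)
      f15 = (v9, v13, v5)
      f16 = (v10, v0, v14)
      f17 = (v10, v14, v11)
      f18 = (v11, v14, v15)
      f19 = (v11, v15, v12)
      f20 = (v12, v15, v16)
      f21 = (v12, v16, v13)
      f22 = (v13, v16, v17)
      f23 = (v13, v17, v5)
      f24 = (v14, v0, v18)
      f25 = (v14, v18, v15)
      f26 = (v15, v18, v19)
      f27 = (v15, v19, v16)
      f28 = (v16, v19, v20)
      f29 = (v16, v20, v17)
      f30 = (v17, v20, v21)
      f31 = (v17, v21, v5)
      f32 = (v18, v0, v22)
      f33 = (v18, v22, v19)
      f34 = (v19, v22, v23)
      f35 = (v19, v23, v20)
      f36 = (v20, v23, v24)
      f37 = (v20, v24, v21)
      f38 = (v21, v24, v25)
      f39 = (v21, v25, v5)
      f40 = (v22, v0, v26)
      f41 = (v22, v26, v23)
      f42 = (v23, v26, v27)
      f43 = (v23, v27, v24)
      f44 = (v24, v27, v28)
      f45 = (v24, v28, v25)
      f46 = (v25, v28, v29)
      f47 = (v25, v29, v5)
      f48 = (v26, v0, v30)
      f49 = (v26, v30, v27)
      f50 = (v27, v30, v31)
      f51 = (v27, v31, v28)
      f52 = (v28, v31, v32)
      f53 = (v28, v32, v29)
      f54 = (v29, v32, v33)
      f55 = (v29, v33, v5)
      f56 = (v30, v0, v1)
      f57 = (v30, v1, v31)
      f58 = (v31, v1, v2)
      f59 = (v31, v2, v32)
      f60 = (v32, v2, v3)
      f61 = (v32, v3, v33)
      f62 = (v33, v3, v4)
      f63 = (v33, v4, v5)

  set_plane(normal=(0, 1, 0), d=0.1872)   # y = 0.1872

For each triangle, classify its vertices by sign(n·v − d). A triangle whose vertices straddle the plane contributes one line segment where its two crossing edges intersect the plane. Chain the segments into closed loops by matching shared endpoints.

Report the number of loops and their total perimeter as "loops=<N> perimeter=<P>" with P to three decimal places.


Straddling triangles (20 of 64):
  (v1,v0,v6) [--+] → (0.1872, 0.1872, -1.84398)–(1.05688, 0.1872, -1.5614)  len=0.9144
  (v1,v6,v2) [-+-] → (1.05688, 0.1872, -1.5614)–(1.59437, 0.1872, -0.821591)  len=0.9144
  (v2,v6,v7) [-++] → (1.59437, 0.1872, -0.821591)–(1.75796, 0.1872, -0.5964)  len=0.2783
  (v2,v7,v3) [-+-] → (1.75796, 0.1872, -0.5964)–(1.75796, 0.1872, 0.424359)  len=1.0208
  (v3,v7,v8) [-++] → (1.75796, 0.1872, 0.424359)–(1.75796, 0.1872, 0.5964)  len=0.1720
  (v3,v8,v4) [-+-] → (1.75796, 0.1872, 0.5964)–(1.15798, 0.1872, 1.42222)  len=1.0208
  (v4,v8,v9) [-++] → (1.15798, 0.1872, 1.42222)–(1.05688, 0.1872, 1.5614)  len=0.1720
  (v4,v9,v5) [-+-] → (1.05688, 0.1872, 1.5614)–(0.1872, 0.1872, 1.84398)  len=0.9144
  (v6,v0,v10) [+-+] → (0.1872, 0.1872, -1.84398)–(0, 0.1872, -1.86917)  len=0.1889
  (v9,v13,v5) [++-] → (0, 0.1872, 1.86917)–(0.1872, 0.1872, 1.84398)  len=0.1889
  (v10,v0,v14) [+-+] → (0, 0.1872, -1.86917)–(-0.1872, 0.1872, -1.84398)  len=0.1889
  (v13,v17,v5) [++-] → (-0.1872, 0.1872, 1.84398)–(0, 0.1872, 1.86917)  len=0.1889
  (v14,v0,v18) [+--] → (-0.1872, 0.1872, -1.84398)–(-1.05688, 0.1872, -1.5614)  len=0.9144
  (v14,v18,v15) [+-+] → (-1.05688, 0.1872, -1.5614)–(-1.15798, 0.1872, -1.42222)  len=0.1720
  (v15,v18,v19) [+--] → (-1.15798, 0.1872, -1.42222)–(-1.75796, 0.1872, -0.5964)  len=1.0208
  (v15,v19,v16) [+-+] → (-1.75796, 0.1872, -0.5964)–(-1.75796, 0.1872, -0.424359)  len=0.1720
  (v16,v19,v20) [+--] → (-1.75796, 0.1872, -0.424359)–(-1.75796, 0.1872, 0.5964)  len=1.0208
  (v16,v20,v17) [+-+] → (-1.75796, 0.1872, 0.5964)–(-1.59437, 0.1872, 0.821591)  len=0.2783
  (v17,v20,v21) [+--] → (-1.59437, 0.1872, 0.821591)–(-1.05688, 0.1872, 1.5614)  len=0.9144
  (v17,v21,v5) [+--] → (-1.05688, 0.1872, 1.5614)–(-0.1872, 0.1872, 1.84398)  len=0.9144

Chained into 1 loop(s):
  loop 1: 20 segments, perimeter = 11.5700
Total perimeter = 11.570

loops=1 perimeter=11.570


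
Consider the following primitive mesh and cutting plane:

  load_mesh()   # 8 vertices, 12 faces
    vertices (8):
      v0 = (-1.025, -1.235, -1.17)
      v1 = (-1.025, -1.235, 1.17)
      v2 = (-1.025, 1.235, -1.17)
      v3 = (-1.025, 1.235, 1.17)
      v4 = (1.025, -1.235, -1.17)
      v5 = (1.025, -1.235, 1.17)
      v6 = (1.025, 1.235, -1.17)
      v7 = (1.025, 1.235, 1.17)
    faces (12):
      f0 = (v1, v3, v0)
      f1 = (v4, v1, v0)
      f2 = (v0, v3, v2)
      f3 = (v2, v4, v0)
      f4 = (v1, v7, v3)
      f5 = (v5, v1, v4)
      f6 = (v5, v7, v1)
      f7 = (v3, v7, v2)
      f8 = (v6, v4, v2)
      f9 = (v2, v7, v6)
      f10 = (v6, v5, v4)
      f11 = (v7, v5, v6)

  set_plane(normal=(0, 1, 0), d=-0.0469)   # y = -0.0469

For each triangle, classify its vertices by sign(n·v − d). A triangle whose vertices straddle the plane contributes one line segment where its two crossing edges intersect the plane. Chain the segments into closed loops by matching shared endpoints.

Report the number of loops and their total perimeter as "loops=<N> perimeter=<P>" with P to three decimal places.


loops=1 perimeter=8.780

Straddling triangles (8 of 12):
  (v1,v3,v0) [-+-] → (-1.025, -0.0469, 1.17)–(-1.025, -0.0469, -0.0444316)  len=1.2144
  (v0,v3,v2) [-++] → (-1.025, -0.0469, -0.0444316)–(-1.025, -0.0469, -1.17)  len=1.1256
  (v2,v4,v0) [+--] → (0.0389251, -0.0469, -1.17)–(-1.025, -0.0469, -1.17)  len=1.0639
  (v1,v7,v3) [-++] → (-0.0389251, -0.0469, 1.17)–(-1.025, -0.0469, 1.17)  len=0.9861
  (v5,v7,v1) [-+-] → (1.025, -0.0469, 1.17)–(-0.0389251, -0.0469, 1.17)  len=1.0639
  (v6,v4,v2) [+-+] → (1.025, -0.0469, -1.17)–(0.0389251, -0.0469, -1.17)  len=0.9861
  (v6,v5,v4) [+--] → (1.025, -0.0469, 0.0444316)–(1.025, -0.0469, -1.17)  len=1.2144
  (v7,v5,v6) [+-+] → (1.025, -0.0469, 1.17)–(1.025, -0.0469, 0.0444316)  len=1.1256

Chained into 1 loop(s):
  loop 1: 8 segments, perimeter = 8.7800
Total perimeter = 8.780


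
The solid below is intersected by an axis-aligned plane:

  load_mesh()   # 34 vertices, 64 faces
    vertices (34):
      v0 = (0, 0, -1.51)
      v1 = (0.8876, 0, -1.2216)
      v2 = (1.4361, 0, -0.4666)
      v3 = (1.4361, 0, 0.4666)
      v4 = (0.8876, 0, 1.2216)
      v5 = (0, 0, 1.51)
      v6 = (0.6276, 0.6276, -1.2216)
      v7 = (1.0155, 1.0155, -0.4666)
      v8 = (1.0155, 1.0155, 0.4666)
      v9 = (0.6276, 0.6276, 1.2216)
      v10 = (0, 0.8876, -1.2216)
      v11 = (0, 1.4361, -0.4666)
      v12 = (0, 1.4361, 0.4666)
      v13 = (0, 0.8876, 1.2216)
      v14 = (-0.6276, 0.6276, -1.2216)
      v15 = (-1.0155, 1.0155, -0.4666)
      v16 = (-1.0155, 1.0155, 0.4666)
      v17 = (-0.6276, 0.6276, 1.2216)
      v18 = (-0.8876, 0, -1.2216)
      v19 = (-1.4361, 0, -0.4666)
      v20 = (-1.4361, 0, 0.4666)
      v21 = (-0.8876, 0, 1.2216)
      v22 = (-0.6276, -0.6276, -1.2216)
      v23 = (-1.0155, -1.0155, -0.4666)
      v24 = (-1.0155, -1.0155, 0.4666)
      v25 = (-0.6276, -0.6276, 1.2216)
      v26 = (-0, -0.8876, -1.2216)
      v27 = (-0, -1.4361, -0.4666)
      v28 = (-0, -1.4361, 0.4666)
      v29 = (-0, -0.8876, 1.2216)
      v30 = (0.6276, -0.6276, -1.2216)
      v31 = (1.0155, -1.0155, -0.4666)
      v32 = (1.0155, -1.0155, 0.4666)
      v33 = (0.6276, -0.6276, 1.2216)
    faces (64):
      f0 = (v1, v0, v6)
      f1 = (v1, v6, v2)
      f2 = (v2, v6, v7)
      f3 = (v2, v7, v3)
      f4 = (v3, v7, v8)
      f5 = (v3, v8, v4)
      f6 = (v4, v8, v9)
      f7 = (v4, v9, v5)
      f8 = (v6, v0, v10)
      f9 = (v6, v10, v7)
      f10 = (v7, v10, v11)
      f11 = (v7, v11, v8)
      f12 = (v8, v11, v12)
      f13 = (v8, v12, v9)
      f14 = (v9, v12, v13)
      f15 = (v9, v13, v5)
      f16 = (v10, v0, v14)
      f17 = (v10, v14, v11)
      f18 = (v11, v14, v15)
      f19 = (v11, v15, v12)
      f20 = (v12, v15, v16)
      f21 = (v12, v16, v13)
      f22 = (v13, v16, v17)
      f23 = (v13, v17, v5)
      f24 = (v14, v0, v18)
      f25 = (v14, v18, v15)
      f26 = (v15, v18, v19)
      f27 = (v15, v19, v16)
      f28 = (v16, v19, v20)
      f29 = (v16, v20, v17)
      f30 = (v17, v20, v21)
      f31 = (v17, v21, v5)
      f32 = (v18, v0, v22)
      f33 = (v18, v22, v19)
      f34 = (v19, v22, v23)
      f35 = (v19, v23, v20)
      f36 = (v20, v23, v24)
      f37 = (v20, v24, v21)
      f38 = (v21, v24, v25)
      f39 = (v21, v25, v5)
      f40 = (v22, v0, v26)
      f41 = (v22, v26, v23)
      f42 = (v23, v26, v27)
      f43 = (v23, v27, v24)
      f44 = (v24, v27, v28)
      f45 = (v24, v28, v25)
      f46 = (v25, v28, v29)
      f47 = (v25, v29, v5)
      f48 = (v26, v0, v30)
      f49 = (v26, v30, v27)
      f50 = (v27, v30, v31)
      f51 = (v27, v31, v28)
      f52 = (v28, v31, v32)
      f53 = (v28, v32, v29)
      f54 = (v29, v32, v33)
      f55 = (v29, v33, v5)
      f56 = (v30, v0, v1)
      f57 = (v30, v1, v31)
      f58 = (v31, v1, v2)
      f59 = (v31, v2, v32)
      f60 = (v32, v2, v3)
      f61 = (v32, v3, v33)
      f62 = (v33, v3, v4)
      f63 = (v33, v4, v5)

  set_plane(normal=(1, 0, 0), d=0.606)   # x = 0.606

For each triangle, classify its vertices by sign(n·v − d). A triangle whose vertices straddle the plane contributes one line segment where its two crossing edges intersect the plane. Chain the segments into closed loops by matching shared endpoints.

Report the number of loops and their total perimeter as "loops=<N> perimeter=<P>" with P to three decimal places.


Straddling triangles (20 of 64):
  (v1,v0,v6) [+-+] → (0.606, 0, -1.3131)–(0.606, 0.606, -1.23153)  len=0.6115
  (v4,v9,v5) [++-] → (0.606, 0.606, 1.23153)–(0.606, 0, 1.3131)  len=0.6115
  (v6,v0,v10) [+--] → (0.606, 0.606, -1.23153)–(0.606, 0.636548, -1.2216)  len=0.0321
  (v6,v10,v7) [+-+] → (0.606, 0.636548, -1.2216)–(0.606, 0.963924, -0.771053)  len=0.5569
  (v7,v10,v11) [+--] → (0.606, 0.963924, -0.771053)–(0.606, 1.18511, -0.4666)  len=0.3763
  (v7,v11,v8) [+-+] → (0.606, 1.18511, -0.4666)–(0.606, 1.18511, 0.0902874)  len=0.5569
  (v8,v11,v12) [+--] → (0.606, 1.18511, 0.0902874)–(0.606, 1.18511, 0.4666)  len=0.3763
  (v8,v12,v9) [+-+] → (0.606, 1.18511, 0.4666)–(0.606, 0.655426, 1.19562)  len=0.9011
  (v9,v12,v13) [+--] → (0.606, 0.655426, 1.19562)–(0.606, 0.636548, 1.2216)  len=0.0321
  (v9,v13,v5) [+--] → (0.606, 0.636548, 1.2216)–(0.606, 0.606, 1.23153)  len=0.0321
  (v26,v0,v30) [--+] → (0.606, -0.606, -1.23153)–(0.606, -0.636548, -1.2216)  len=0.0321
  (v26,v30,v27) [-+-] → (0.606, -0.636548, -1.2216)–(0.606, -0.655426, -1.19562)  len=0.0321
  (v27,v30,v31) [-++] → (0.606, -0.655426, -1.19562)–(0.606, -1.18511, -0.4666)  len=0.9011
  (v27,v31,v28) [-+-] → (0.606, -1.18511, -0.4666)–(0.606, -1.18511, -0.0902874)  len=0.3763
  (v28,v31,v32) [-++] → (0.606, -1.18511, -0.0902874)–(0.606, -1.18511, 0.4666)  len=0.5569
  (v28,v32,v29) [-+-] → (0.606, -1.18511, 0.4666)–(0.606, -0.963924, 0.771053)  len=0.3763
  (v29,v32,v33) [-++] → (0.606, -0.963924, 0.771053)–(0.606, -0.636548, 1.2216)  len=0.5569
  (v29,v33,v5) [-+-] → (0.606, -0.636548, 1.2216)–(0.606, -0.606, 1.23153)  len=0.0321
  (v30,v0,v1) [+-+] → (0.606, -0.606, -1.23153)–(0.606, 0, -1.3131)  len=0.6115
  (v33,v4,v5) [++-] → (0.606, 0, 1.3131)–(0.606, -0.606, 1.23153)  len=0.6115

Chained into 1 loop(s):
  loop 1: 20 segments, perimeter = 8.1737
Total perimeter = 8.174

loops=1 perimeter=8.174


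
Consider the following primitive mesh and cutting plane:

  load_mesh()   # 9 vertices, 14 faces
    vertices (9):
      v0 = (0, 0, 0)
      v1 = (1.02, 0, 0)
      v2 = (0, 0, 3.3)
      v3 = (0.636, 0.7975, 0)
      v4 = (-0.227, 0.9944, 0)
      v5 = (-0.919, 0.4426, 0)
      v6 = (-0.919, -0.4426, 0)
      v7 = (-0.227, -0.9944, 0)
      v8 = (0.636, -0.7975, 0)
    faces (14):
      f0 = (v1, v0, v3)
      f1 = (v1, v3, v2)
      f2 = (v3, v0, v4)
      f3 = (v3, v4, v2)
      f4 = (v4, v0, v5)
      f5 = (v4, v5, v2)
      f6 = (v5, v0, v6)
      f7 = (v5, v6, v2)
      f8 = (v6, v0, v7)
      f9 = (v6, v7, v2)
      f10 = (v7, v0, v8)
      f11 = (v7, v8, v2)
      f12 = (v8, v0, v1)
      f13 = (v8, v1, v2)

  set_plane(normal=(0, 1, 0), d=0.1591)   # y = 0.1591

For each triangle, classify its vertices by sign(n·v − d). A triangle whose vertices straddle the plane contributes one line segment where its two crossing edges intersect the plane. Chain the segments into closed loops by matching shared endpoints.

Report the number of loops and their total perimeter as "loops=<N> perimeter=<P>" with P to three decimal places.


loops=1 perimeter=7.751

Straddling triangles (8 of 14):
  (v1,v0,v3) [--+] → (0.126881, 0.1591, 0)–(0.943393, 0.1591, 0)  len=0.8165
  (v1,v3,v2) [-+-] → (0.943393, 0.1591, 0)–(0.126881, 0.1591, 2.64166)  len=2.7650
  (v3,v0,v4) [+-+] → (0.126881, 0.1591, 0)–(-0.0363191, 0.1591, 0)  len=0.1632
  (v3,v4,v2) [++-] → (-0.0363191, 0.1591, 2.77201)–(0.126881, 0.1591, 2.64166)  len=0.2089
  (v4,v0,v5) [+-+] → (-0.0363191, 0.1591, 0)–(-0.33035, 0.1591, 0)  len=0.2940
  (v4,v5,v2) [++-] → (-0.33035, 0.1591, 2.11376)–(-0.0363191, 0.1591, 2.77201)  len=0.7209
  (v5,v0,v6) [+--] → (-0.33035, 0.1591, 0)–(-0.919, 0.1591, 0)  len=0.5887
  (v5,v6,v2) [+--] → (-0.919, 0.1591, 0)–(-0.33035, 0.1591, 2.11376)  len=2.1942

Chained into 1 loop(s):
  loop 1: 8 segments, perimeter = 7.7514
Total perimeter = 7.751


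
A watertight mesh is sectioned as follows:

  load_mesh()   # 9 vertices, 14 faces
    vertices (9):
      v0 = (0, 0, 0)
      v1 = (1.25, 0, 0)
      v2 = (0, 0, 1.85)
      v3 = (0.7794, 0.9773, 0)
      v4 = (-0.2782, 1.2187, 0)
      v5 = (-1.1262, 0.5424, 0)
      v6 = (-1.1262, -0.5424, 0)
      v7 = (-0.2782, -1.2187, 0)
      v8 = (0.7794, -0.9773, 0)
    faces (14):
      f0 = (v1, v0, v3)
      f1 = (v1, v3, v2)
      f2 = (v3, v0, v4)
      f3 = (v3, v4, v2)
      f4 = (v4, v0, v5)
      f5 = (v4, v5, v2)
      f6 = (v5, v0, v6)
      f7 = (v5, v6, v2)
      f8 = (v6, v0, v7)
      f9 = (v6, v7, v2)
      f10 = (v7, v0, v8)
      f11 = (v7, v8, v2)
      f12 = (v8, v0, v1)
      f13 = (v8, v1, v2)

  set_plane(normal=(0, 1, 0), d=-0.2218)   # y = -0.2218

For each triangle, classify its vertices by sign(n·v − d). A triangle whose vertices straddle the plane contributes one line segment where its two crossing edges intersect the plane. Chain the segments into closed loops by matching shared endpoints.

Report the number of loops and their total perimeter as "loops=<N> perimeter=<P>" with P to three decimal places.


loops=1 perimeter=6.105

Straddling triangles (8 of 14):
  (v5,v0,v6) [++-] → (-0.460529, -0.2218, 0)–(-1.1262, -0.2218, 0)  len=0.6657
  (v5,v6,v2) [+-+] → (-1.1262, -0.2218, 0)–(-0.460529, -0.2218, 1.09349)  len=1.2802
  (v6,v0,v7) [-+-] → (-0.460529, -0.2218, 0)–(-0.0506316, -0.2218, 0)  len=0.4099
  (v6,v7,v2) [--+] → (-0.0506316, -0.2218, 1.51331)–(-0.460529, -0.2218, 1.09349)  len=0.5867
  (v7,v0,v8) [-+-] → (-0.0506316, -0.2218, 0)–(0.176886, -0.2218, 0)  len=0.2275
  (v7,v8,v2) [--+] → (0.176886, -0.2218, 1.43014)–(-0.0506316, -0.2218, 1.51331)  len=0.2422
  (v8,v0,v1) [-++] → (0.176886, -0.2218, 0)–(1.1432, -0.2218, 0)  len=0.9663
  (v8,v1,v2) [-++] → (1.1432, -0.2218, 0)–(0.176886, -0.2218, 1.43014)  len=1.7260

Chained into 1 loop(s):
  loop 1: 8 segments, perimeter = 6.1045
Total perimeter = 6.105
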